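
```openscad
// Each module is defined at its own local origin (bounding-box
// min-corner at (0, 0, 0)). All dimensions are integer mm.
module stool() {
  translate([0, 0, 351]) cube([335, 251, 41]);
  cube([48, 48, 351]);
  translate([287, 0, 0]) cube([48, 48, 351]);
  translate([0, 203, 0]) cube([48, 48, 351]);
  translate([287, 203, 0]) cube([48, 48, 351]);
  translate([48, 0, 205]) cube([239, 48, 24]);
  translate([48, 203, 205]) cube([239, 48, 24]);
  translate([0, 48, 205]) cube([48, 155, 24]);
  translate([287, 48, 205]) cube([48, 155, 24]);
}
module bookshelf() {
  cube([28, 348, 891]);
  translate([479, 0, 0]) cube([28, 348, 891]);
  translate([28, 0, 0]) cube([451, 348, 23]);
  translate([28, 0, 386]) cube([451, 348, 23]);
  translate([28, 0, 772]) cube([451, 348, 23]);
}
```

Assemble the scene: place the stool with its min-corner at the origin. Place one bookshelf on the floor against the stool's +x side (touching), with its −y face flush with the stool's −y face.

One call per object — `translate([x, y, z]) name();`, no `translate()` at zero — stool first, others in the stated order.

stool();
translate([335, 0, 0]) bookshelf();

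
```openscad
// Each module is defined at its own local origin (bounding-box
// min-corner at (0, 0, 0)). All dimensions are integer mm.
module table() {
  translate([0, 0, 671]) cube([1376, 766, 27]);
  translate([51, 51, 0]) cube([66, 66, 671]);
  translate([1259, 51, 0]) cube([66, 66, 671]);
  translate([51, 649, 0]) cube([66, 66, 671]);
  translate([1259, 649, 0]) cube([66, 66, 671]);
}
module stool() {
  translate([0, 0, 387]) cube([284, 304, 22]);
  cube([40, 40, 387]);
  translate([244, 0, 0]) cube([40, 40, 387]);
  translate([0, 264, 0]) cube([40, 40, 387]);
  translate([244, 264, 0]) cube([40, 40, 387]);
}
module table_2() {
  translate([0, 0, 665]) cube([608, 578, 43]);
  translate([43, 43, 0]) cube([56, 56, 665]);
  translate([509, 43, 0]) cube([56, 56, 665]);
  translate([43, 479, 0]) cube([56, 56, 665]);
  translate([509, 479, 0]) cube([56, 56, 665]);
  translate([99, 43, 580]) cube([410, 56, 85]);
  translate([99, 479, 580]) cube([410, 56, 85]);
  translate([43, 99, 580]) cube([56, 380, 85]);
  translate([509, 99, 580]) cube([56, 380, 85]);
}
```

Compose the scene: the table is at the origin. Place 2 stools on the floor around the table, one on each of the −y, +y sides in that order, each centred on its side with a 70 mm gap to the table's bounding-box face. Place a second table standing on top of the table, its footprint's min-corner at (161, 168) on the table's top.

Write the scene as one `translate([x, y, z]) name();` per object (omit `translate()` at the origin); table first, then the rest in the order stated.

table();
translate([546, -374, 0]) stool();
translate([546, 836, 0]) stool();
translate([161, 168, 698]) table_2();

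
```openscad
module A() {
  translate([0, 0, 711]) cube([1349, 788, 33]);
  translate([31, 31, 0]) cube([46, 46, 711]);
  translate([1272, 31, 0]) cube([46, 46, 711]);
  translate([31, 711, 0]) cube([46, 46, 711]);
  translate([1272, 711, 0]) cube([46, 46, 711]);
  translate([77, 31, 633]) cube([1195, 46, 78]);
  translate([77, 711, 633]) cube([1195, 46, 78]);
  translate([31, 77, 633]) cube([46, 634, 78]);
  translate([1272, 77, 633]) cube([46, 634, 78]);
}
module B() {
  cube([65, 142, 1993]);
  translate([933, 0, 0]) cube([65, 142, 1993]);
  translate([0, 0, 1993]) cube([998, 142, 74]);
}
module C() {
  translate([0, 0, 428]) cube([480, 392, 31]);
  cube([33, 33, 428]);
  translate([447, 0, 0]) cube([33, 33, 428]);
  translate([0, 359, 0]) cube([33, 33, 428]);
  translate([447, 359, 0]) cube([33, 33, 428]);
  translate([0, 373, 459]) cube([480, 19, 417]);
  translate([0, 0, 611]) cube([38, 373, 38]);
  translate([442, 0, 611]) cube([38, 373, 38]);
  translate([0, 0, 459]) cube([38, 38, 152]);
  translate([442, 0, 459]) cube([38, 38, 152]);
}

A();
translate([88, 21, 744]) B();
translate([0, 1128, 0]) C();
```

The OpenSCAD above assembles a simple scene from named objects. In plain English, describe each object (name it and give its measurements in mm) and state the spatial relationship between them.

A is a table: top 1349 mm (x) × 788 mm (y), 33 mm thick, upper face at z = 744 mm, on four 46×46 mm square legs, each inset 31 mm from the nearest pair of top edges, running from z = 0 to the bottom of the top. Four apron rails, 46 mm thick and 78 mm tall, run between adjacent legs with their top edges flush with the underside of the top and their outer faces flush with the legs' outer faces.

B is a door frame. The clear opening is 868 mm wide and 1993 mm high. Two 65 mm wide jambs, 142 mm deep, stand either side of the opening from the floor to the top of the opening. A 74 mm thick head sits across the top of both jambs, spanning the full outside width of the frame.

C is a chair: 480×392 mm seat, 31 mm thick, top at z = 459 mm, on four 33 mm square corner legs flush with the seat edges. A 19 mm thick backrest slab spans the full seat width, extending 417 mm above the seat top, its back face flush with the seat's +y edge. Two armrests of 38×38 mm section run along each side from the seat's front edge to the front of the backrest, top faces 190 mm above the seat top and outer faces flush with the seat's x-edges; a 38×38 mm post under the front of each armrest stands on the seat at the front corner.

The door frame is on top of the table. The chair is on the floor beside the table on its +y side.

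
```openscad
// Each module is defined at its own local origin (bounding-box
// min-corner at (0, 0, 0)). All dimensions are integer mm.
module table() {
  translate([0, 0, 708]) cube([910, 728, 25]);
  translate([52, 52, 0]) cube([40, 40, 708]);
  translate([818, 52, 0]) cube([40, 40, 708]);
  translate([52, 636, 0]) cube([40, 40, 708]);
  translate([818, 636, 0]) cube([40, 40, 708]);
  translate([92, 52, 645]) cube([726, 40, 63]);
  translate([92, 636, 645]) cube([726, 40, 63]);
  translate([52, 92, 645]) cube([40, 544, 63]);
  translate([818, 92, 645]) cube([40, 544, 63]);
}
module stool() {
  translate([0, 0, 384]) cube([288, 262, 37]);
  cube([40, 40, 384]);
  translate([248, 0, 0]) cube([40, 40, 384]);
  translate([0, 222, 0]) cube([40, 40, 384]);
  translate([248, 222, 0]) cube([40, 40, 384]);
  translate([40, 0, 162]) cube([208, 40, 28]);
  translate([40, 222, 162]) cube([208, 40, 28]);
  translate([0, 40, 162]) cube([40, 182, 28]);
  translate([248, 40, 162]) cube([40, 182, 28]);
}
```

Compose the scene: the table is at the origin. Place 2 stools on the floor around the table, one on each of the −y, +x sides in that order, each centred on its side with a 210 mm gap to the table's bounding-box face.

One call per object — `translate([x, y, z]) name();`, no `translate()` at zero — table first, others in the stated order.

table();
translate([311, -472, 0]) stool();
translate([1120, 233, 0]) stool();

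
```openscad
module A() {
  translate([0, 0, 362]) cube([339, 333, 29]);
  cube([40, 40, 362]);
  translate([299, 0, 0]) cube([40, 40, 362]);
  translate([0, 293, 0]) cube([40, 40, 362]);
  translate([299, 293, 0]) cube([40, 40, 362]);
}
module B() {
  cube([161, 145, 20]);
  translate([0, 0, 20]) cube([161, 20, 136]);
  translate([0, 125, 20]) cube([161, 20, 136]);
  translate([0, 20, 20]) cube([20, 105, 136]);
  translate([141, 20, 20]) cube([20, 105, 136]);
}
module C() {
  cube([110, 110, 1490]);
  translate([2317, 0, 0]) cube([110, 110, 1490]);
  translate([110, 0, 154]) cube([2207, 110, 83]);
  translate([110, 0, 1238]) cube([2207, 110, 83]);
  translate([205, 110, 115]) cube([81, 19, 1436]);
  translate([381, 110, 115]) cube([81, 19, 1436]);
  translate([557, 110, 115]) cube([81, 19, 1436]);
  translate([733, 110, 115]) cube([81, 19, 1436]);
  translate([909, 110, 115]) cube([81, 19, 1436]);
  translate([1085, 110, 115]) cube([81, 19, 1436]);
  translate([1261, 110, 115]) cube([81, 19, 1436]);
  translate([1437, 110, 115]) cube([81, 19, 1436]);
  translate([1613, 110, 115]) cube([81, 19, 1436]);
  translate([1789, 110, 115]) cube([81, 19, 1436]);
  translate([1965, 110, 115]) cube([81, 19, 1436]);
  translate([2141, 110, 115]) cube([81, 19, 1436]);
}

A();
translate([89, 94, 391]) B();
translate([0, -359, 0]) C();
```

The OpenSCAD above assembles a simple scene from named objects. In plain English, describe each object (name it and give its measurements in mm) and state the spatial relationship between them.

A is a four-legged stool. The seat is a 339×333×29 mm slab whose top surface is at z = 391 mm; four square legs, each 40×40 mm in cross-section, run from the floor (z = 0) to the underside of the seat, each flush with a corner of the seat.

B is an open storage box with external size 161×145×156 mm and wall thickness 20 mm (the base is also 20 mm thick). The base covers the whole footprint; the four walls stand on the base, with the y-facing walls full-width and the x-facing walls fitting between their inner faces.

C is a fence section. Two 110×110 mm posts, 1490 mm tall, stand on the floor with a clear span of 2207 mm between their inner faces. Two horizontal rails of 110×83 mm section span the gap between the posts with their undersides at z = 154 mm and z = 1238 mm, flush with the posts' −y face. 12 pickets, each 81 mm wide, 19 mm thick and 1436 mm tall, are fixed to the +y face of the rails with their bottoms at z = 115 mm, evenly spaced across the span with equal gaps (rounded down to the nearest mm) at the −x end and between each pair — any rounding remainder accumulates at the +x end.

The open box is on top of the stool, centred. The fence section is on the floor beside the stool on its −y side.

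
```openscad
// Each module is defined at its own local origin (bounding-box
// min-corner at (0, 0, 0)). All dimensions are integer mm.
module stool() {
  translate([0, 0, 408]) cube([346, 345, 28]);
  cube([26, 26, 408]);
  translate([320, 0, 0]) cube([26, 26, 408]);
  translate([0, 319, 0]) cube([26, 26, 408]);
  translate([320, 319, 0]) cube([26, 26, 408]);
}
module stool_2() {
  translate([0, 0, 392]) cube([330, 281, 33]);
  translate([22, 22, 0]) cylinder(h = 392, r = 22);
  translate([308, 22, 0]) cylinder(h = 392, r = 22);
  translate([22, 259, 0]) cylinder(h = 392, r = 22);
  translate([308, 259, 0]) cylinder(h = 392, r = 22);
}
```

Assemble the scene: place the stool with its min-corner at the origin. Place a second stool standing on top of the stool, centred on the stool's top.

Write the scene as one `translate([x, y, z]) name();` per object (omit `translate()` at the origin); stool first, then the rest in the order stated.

stool();
translate([8, 32, 436]) stool_2();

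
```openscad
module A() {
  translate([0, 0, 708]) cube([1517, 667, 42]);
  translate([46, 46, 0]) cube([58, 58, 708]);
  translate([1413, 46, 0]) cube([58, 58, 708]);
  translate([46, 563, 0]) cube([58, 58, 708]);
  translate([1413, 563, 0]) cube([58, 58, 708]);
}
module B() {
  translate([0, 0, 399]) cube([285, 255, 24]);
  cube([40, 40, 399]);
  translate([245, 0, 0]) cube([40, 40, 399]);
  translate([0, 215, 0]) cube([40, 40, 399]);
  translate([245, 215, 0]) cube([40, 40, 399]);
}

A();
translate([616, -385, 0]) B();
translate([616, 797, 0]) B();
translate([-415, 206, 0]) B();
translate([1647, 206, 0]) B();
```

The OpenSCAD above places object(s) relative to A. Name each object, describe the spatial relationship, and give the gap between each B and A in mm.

A is a table. B is a stool. Four stools sit around the table at the −y, +y, −x, +x sides. The gap between each stool and the table is 130 mm.

Each stool's nearest face is 130 mm from the table's bounding box.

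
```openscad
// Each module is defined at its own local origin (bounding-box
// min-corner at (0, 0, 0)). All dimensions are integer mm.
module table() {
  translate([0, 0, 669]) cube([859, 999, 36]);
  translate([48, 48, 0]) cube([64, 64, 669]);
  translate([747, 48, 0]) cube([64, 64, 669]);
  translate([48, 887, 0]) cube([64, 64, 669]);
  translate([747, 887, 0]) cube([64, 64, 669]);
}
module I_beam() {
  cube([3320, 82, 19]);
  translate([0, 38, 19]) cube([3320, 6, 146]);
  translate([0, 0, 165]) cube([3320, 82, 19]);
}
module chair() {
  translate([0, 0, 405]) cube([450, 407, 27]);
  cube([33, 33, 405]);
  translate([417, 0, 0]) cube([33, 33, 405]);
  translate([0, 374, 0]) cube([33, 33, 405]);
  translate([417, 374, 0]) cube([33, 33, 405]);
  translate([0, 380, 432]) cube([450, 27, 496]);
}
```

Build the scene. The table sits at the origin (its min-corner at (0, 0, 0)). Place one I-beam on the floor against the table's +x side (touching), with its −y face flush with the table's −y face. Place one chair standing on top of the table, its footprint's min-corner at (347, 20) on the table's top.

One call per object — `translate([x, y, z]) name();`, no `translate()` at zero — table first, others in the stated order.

table();
translate([859, 0, 0]) I_beam();
translate([347, 20, 705]) chair();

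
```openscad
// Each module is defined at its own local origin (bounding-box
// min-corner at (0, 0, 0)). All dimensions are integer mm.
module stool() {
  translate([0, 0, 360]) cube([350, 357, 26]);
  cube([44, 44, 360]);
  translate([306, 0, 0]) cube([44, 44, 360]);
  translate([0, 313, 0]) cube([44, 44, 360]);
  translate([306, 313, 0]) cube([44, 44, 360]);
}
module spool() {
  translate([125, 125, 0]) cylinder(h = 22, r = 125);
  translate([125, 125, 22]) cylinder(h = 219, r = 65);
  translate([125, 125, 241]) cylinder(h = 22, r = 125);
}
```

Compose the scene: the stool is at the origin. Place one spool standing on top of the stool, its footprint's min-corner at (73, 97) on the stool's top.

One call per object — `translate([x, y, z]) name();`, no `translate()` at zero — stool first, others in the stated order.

stool();
translate([73, 97, 386]) spool();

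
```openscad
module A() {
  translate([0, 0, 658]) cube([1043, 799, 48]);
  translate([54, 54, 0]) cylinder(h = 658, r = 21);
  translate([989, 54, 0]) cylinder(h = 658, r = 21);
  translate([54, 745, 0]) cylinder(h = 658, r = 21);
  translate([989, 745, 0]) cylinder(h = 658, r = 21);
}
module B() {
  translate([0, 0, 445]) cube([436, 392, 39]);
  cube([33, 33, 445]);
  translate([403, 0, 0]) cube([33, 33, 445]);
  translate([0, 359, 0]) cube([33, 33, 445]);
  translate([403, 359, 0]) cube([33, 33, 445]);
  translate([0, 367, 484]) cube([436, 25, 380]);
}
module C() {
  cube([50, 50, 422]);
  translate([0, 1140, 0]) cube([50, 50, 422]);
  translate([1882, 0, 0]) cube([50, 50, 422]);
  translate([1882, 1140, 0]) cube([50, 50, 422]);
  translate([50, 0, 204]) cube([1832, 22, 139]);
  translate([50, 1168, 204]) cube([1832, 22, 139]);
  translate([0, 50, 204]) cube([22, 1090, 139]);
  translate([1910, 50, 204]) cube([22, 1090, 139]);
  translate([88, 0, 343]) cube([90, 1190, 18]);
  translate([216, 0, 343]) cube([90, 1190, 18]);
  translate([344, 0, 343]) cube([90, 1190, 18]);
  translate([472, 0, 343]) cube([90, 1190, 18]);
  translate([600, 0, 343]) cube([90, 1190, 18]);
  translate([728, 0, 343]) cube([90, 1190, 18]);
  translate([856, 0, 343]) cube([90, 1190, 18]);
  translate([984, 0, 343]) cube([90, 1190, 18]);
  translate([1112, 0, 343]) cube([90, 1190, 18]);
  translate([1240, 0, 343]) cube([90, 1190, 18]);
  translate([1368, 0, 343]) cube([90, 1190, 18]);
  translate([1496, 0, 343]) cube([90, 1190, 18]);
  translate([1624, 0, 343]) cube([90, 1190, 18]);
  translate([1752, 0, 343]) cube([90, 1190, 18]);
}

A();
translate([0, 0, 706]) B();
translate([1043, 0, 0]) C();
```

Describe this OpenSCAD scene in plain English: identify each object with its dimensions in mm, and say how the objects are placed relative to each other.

A is a table with a 1043×799 mm rectangular top, 48 mm thick, top surface at z = 706 mm, supported by four round legs of 42 mm diameter, each leg's bounding box inset 33 mm from the nearest pair of top edges, running from the floor.

B is a chair. The seat is a 436×392×39 mm slab with its top at z = 484 mm, on four 33×33 mm corner legs (flush with the seat edges, standing on z = 0). A flat backrest 25 mm thick, 380 mm tall, spans the full seat width and rises from the seat top along its +y edge, rear face flush with the rear of the seat.

C is a bed frame 1932 mm long (x) by 1190 mm wide (y). Four 50×50 mm corner posts, 422 mm tall, at the corners of the footprint. Four rails of 22 mm thickness and 139 mm height run between adjacent posts with their undersides at z = 204 mm, their outer faces flush with the outside of the frame (the two x-running rails run between the posts' inner faces; the two y-running rails run between the posts' inner faces). 14 slats, each 90 mm wide (x) and 18 mm thick, lie across the top of the two x-running rails, running the full 1190 mm width of the frame in y; the slats are evenly spaced along x between the inner faces of the end posts with equal gaps (rounded down to the nearest mm) at the −x end and between each pair — any rounding remainder accumulates at the +x end.

The chair is on top of the table. The bed frame is against the table's +x side, with their −y faces flush.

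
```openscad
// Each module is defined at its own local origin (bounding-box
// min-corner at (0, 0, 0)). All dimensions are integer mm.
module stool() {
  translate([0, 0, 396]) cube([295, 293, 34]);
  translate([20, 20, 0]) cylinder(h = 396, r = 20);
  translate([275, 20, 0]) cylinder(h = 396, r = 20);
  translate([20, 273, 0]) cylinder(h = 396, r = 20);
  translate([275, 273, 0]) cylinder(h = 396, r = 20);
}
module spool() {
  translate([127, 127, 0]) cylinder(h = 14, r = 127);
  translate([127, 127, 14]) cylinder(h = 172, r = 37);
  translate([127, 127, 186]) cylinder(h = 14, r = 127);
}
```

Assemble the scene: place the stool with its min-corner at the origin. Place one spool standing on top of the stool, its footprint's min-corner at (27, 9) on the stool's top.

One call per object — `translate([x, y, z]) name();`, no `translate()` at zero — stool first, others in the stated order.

stool();
translate([27, 9, 430]) spool();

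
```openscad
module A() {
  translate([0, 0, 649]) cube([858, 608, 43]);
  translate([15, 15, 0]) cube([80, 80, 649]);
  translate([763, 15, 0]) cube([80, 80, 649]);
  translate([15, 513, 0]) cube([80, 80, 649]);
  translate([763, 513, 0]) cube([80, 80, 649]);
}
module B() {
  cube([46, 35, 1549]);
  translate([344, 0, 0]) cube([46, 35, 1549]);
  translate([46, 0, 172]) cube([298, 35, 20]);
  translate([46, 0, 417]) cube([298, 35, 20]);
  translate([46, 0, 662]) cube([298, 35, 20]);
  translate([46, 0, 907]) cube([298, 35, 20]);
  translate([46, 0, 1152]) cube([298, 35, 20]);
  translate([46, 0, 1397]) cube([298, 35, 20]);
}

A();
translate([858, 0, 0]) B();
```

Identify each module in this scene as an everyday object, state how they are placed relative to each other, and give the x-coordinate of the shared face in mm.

A is a table. B is a ladder. The ladder is against the table's +x side, with their −y faces flush. The x-coordinate of the shared face is 858 mm.

The table's +x face and the ladder's −x face are both at x = 858 mm.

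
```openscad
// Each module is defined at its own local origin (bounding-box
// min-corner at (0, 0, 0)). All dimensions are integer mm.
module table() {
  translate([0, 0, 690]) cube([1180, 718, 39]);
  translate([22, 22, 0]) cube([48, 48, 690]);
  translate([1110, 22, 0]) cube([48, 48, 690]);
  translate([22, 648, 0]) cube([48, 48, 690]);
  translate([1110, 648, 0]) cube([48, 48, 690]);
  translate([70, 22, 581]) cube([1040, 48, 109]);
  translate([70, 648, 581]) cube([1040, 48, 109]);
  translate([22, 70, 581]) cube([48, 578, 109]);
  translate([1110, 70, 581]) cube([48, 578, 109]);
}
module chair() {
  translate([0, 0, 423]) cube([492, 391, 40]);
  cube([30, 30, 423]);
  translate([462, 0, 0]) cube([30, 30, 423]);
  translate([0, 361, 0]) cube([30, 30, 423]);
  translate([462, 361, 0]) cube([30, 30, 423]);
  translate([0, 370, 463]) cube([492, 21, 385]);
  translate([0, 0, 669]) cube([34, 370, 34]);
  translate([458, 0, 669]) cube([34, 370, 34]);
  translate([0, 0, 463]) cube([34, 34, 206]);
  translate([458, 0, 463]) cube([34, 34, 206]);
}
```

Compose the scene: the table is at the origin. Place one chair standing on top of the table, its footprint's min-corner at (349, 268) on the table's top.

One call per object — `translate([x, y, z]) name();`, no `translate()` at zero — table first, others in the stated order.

table();
translate([349, 268, 729]) chair();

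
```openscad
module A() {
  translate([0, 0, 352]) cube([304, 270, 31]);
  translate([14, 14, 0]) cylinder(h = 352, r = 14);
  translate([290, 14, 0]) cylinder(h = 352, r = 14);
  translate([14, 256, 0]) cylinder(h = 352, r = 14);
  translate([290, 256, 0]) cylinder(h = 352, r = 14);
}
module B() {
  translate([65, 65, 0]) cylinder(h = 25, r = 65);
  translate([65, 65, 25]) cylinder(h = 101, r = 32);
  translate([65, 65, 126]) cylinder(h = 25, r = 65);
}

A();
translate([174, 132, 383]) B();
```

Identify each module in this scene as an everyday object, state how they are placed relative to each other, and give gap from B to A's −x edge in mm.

The spool's min-x is at 174; the stool's min-x is 0; gap = 174 mm.

A is a stool. B is a spool. The spool is on top of the stool. The gap from the spool to the stool's −x edge is 174 mm.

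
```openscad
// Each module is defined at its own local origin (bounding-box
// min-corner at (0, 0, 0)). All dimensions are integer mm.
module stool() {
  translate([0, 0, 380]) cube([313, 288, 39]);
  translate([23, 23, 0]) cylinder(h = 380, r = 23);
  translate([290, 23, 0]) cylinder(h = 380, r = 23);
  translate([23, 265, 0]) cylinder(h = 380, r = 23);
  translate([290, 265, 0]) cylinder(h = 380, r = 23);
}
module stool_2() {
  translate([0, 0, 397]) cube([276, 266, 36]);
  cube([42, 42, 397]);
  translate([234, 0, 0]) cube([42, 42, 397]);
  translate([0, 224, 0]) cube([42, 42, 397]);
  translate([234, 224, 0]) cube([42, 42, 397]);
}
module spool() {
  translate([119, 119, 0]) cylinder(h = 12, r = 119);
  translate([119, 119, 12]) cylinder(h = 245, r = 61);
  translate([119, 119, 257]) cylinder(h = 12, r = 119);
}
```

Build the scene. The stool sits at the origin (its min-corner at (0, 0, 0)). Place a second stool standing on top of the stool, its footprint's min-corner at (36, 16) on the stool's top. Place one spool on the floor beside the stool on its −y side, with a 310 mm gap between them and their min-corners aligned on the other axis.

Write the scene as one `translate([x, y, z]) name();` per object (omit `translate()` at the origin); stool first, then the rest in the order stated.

stool();
translate([36, 16, 419]) stool_2();
translate([0, -548, 0]) spool();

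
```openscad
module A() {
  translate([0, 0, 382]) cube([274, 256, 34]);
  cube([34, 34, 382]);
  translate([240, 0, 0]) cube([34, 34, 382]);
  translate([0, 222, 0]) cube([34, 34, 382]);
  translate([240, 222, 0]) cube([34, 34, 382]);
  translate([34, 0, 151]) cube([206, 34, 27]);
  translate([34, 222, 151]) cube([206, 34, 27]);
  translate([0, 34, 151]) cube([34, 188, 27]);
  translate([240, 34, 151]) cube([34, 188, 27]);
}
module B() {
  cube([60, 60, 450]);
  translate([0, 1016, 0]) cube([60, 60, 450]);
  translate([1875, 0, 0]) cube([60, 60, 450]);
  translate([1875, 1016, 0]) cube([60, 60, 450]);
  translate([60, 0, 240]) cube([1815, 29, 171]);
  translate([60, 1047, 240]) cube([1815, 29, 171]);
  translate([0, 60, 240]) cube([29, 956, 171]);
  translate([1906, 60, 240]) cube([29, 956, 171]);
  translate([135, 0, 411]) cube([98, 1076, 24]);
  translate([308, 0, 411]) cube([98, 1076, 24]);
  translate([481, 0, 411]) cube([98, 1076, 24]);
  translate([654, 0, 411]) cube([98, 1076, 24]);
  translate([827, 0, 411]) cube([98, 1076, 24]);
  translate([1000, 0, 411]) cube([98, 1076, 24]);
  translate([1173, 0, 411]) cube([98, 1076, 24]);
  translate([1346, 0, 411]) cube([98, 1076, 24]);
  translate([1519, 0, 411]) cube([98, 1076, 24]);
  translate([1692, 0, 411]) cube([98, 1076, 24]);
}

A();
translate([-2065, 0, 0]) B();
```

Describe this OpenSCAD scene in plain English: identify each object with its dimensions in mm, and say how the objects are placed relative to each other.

A is a four-legged stool. The seat is 274×256 mm, 34 mm thick, top at z = 416 mm. It stands on four square legs, each 34×34 mm in cross-section, from z = 0 to the seat underside, each flush with a corner of the seat. Four stretchers, 34 mm wide and 27 mm tall, connect adjacent legs with their undersides at z = 151 mm, each running between the inner faces of the legs it joins and aligned with the legs' outer faces on the other axis.

B is a bed frame 1935 mm long (x) by 1076 mm wide (y). Four 60×60 mm corner posts, 450 mm tall, at the corners of the footprint. Four rails of 29 mm thickness and 171 mm height run between adjacent posts with their undersides at z = 240 mm, their outer faces flush with the outside of the frame (the two x-running rails run between the posts' inner faces; the two y-running rails run between the posts' inner faces). 10 slats, each 98 mm wide (x) and 24 mm thick, lie across the top of the two x-running rails, running the full 1076 mm width of the frame in y; the slats are evenly spaced along x between the inner faces of the end posts with equal gaps (rounded down to the nearest mm) at the −x end and between each pair — any rounding remainder accumulates at the +x end.

The bed frame is on the floor beside the stool on its −x side.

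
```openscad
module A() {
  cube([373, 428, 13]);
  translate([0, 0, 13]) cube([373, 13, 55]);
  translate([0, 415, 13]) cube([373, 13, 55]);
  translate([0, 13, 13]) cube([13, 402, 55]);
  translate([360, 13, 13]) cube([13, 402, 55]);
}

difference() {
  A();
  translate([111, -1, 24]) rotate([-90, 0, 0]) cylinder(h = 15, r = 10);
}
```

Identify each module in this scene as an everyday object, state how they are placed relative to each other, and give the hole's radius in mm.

A is an open box. The open box has a circular hole through its front wall. The hole's radius is 10 mm.

The subtracted cylinder has r = 10 mm.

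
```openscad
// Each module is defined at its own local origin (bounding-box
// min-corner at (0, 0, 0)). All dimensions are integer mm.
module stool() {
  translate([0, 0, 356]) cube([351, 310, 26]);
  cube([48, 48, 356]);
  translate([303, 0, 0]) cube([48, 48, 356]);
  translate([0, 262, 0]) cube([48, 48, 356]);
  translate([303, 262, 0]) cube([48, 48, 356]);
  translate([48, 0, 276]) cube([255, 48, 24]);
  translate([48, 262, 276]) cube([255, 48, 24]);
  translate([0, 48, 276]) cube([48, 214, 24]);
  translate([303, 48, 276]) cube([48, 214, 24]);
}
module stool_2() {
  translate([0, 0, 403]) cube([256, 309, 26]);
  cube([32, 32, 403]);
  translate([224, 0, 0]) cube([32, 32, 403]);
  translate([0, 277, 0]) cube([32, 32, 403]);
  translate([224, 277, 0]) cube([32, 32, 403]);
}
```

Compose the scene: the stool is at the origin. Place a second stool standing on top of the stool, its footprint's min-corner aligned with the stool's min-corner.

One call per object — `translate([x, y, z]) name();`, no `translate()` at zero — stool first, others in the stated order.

stool();
translate([0, 0, 382]) stool_2();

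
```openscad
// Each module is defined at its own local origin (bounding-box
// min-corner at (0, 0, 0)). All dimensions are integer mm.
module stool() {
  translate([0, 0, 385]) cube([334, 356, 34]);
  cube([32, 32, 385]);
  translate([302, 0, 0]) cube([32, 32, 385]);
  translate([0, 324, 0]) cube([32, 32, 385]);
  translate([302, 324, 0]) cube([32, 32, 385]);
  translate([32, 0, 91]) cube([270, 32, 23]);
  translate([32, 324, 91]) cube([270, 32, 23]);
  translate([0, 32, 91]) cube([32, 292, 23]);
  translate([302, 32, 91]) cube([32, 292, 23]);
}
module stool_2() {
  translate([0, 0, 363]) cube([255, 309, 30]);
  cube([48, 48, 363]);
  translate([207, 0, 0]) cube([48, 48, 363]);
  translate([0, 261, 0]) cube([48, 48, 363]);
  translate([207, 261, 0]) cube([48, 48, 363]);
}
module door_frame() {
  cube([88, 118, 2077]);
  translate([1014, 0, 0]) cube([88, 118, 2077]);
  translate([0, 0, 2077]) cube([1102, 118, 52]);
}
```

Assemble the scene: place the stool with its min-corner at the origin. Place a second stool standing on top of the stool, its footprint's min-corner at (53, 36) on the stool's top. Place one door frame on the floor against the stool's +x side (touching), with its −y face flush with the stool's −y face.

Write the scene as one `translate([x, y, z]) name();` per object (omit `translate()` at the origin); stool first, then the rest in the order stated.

stool();
translate([53, 36, 419]) stool_2();
translate([334, 0, 0]) door_frame();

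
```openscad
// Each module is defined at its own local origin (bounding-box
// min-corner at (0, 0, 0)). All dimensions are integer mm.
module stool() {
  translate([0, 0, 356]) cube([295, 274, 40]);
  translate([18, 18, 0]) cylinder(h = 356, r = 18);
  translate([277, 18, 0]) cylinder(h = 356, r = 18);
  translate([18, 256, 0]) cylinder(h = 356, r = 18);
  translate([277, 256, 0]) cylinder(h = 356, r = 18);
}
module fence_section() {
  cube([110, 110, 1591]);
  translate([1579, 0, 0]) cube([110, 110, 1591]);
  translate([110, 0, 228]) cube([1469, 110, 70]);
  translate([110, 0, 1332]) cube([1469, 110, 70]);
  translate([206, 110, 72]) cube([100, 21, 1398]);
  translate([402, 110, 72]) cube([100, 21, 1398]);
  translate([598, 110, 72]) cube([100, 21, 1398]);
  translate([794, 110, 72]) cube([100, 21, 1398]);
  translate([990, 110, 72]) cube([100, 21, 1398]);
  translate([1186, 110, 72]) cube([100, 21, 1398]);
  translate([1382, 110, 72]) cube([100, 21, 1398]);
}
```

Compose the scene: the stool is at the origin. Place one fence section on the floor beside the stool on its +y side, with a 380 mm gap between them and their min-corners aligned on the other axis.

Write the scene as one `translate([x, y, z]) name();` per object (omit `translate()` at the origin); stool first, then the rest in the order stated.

stool();
translate([0, 654, 0]) fence_section();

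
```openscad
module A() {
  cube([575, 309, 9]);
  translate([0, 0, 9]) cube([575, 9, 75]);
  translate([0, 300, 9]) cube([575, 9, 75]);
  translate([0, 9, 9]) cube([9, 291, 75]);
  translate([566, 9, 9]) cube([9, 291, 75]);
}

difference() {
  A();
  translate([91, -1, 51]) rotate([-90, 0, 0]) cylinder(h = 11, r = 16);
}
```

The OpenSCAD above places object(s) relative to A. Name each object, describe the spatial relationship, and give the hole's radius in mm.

A is an open box. The open box has a circular hole through its front wall. The hole's radius is 16 mm.

The subtracted cylinder has r = 16 mm.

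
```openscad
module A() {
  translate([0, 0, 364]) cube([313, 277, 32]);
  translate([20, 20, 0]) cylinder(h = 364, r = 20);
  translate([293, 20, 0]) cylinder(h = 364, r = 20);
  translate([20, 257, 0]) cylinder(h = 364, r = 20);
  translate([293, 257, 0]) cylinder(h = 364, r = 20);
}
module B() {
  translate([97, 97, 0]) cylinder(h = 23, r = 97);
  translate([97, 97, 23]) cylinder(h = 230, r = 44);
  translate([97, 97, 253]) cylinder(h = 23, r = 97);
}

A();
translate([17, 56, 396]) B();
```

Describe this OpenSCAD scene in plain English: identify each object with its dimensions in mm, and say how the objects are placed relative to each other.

A is a simple wooden stool: a rectangular seat 313 mm (x) by 277 mm (y), 32 mm thick, top face at z = 396 mm, on four round legs, each 40 mm in diameter. The legs rest on z = 0, each leg's axis is inset half a diameter from the nearest pair of seat edges (so the leg's bounding box is flush with the corner).

B is a spool: two coaxial disc flanges of radius 97 mm and thickness 23 mm, joined by a core cylinder of radius 44 mm and height 230 mm. The lower flange rests on z = 0 and the three cylinders share a vertical axis.

The spool is on top of the stool.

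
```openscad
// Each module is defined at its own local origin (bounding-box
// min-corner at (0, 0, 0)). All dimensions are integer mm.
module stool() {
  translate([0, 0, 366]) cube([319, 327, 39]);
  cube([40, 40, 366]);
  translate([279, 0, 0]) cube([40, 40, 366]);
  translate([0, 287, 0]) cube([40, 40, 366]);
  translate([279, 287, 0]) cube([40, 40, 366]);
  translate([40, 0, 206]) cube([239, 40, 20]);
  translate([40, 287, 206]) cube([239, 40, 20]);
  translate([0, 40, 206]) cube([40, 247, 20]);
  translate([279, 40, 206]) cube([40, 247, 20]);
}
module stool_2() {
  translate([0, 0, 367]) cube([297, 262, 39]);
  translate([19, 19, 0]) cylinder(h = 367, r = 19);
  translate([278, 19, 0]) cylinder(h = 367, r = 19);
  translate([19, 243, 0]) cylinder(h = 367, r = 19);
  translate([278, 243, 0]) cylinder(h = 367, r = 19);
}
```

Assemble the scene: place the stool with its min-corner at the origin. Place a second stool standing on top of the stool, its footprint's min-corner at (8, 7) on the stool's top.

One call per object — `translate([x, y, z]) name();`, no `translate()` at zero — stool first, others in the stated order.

stool();
translate([8, 7, 405]) stool_2();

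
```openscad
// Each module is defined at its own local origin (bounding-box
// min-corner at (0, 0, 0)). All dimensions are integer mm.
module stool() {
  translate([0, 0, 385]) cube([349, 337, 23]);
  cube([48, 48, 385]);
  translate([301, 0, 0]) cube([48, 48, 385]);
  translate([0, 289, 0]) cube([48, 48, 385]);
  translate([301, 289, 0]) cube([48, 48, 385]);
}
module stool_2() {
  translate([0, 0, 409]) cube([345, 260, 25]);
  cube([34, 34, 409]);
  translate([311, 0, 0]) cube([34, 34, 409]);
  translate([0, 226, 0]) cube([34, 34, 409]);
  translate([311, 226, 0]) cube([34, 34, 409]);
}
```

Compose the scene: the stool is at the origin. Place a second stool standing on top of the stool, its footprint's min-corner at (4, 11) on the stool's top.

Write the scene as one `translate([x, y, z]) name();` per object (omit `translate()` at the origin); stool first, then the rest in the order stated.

stool();
translate([4, 11, 408]) stool_2();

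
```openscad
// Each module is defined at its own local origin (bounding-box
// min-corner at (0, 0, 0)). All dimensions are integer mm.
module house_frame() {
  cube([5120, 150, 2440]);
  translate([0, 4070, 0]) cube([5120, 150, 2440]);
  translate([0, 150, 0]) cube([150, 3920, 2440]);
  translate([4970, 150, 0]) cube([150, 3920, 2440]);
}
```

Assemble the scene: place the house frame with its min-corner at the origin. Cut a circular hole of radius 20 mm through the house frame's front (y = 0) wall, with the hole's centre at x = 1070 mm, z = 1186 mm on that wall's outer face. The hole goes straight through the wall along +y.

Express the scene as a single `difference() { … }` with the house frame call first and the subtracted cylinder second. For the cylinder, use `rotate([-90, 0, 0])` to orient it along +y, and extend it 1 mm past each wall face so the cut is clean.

difference() {
  house_frame();
  translate([1070, -1, 1186]) rotate([-90, 0, 0]) cylinder(h = 152, r = 20);
}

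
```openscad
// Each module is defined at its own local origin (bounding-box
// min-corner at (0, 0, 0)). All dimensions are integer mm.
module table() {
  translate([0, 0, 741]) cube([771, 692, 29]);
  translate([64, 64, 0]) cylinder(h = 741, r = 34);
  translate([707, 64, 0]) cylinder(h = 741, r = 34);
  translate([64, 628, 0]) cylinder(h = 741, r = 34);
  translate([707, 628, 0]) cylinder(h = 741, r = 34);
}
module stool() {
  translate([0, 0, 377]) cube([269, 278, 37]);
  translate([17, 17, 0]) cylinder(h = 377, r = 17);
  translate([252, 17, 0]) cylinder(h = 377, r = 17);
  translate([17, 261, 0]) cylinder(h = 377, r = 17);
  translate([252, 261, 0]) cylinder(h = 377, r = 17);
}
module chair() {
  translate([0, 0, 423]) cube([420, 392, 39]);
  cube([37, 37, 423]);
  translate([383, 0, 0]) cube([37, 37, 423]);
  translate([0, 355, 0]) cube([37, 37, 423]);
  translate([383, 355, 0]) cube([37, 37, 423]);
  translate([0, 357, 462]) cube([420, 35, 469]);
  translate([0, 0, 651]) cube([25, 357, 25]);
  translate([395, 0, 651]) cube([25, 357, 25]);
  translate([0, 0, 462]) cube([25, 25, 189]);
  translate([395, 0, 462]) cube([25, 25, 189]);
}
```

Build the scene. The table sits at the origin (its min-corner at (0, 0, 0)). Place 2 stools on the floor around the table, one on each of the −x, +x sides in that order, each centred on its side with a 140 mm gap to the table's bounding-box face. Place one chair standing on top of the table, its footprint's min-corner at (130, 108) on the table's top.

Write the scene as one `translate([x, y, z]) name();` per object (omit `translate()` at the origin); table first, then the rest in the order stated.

table();
translate([-409, 207, 0]) stool();
translate([911, 207, 0]) stool();
translate([130, 108, 770]) chair();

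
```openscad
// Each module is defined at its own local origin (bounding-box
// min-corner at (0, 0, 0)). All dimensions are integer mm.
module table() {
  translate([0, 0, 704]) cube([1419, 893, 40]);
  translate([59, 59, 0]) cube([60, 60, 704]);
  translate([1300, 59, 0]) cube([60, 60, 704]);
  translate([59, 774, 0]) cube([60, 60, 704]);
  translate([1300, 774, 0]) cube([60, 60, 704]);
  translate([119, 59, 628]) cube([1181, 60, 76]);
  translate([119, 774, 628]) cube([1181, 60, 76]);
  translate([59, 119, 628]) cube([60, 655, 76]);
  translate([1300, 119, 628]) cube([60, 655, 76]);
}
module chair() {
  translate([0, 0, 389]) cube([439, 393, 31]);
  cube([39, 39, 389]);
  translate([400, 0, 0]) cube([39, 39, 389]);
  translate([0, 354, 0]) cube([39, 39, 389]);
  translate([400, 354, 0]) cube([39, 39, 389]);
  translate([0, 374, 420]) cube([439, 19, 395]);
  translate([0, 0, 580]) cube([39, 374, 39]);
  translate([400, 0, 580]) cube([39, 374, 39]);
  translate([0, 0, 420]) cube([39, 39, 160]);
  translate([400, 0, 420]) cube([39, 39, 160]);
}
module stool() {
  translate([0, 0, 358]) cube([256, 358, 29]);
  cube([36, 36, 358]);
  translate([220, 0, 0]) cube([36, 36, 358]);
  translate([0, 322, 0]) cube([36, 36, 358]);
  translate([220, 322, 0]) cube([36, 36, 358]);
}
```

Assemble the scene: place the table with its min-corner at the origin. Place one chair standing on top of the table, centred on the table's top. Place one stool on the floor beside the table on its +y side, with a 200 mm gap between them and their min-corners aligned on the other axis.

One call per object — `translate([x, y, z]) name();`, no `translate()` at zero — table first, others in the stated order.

table();
translate([490, 250, 744]) chair();
translate([0, 1093, 0]) stool();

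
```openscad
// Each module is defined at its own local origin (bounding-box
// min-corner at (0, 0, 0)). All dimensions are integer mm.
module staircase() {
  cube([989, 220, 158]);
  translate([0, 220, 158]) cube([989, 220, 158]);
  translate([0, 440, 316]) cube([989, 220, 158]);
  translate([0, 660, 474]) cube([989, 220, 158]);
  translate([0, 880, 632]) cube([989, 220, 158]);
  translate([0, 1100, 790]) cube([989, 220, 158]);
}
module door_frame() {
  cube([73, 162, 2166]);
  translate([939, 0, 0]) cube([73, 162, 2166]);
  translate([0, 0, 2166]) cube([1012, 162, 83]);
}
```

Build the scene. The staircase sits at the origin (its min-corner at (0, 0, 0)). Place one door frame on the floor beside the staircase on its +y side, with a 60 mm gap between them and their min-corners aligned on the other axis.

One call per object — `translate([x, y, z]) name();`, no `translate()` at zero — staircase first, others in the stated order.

staircase();
translate([0, 1380, 0]) door_frame();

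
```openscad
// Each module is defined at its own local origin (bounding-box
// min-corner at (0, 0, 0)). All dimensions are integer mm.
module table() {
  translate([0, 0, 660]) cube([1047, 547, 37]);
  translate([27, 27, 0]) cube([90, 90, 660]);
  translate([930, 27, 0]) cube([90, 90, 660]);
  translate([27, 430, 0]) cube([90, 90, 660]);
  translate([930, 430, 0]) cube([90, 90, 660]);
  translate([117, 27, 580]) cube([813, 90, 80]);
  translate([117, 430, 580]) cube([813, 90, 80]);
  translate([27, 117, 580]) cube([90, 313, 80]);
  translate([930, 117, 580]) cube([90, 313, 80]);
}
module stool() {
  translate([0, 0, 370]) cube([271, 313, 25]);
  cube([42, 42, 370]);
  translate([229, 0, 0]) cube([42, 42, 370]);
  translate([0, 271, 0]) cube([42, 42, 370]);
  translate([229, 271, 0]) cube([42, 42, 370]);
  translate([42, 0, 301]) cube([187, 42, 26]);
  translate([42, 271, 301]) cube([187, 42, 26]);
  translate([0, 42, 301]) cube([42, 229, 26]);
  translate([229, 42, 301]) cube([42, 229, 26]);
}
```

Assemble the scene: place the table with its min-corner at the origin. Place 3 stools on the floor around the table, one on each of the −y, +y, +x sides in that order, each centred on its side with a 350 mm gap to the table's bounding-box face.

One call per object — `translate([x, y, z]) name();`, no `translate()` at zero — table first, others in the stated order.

table();
translate([388, -663, 0]) stool();
translate([388, 897, 0]) stool();
translate([1397, 117, 0]) stool();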